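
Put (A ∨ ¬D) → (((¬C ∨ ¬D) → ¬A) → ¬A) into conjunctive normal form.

¬A ∨ ¬C ∨ ¬D

(A ∨ ¬D) → (((¬C ∨ ¬D) → ¬A) → ¬A)
⇔ ¬(A ∨ ¬D) ∨ (((¬C ∨ ¬D) → ¬A) → ¬A)   — eliminate →
⇔ ¬(A ∨ ¬D) ∨ ¬((¬C ∨ ¬D) → ¬A) ∨ ¬A   — eliminate →
⇔ ¬(A ∨ ¬D) ∨ ¬(¬(¬C ∨ ¬D) ∨ ¬A) ∨ ¬A   — eliminate →
⇔ (¬A ∧ ¬¬D) ∨ ¬(¬(¬C ∨ ¬D) ∨ ¬A) ∨ ¬A   — De Morgan
⇔ (¬A ∧ D) ∨ ¬(¬(¬C ∨ ¬D) ∨ ¬A) ∨ ¬A   — double negation
⇔ (¬A ∧ D) ∨ (¬¬(¬C ∨ ¬D) ∧ ¬¬A) ∨ ¬A   — De Morgan
⇔ (¬A ∧ D) ∨ ((¬C ∨ ¬D) ∧ ¬¬A) ∨ ¬A   — double negation
⇔ (¬A ∧ D) ∨ ((¬C ∨ ¬D) ∧ A) ∨ ¬A   — double negation
⇔ (¬A ∨ ¬C ∨ ¬D ∨ ¬A) ∧ (¬A ∨ A ∨ ¬A) ∧ (D ∨ ¬C ∨ ¬D ∨ ¬A) ∧ (D ∨ A ∨ ¬A)   — distribute ∨ over ∧
⇔ ¬A ∨ ¬C ∨ ¬D   — simplify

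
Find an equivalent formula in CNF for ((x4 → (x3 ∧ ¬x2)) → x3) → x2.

((x4 → (x3 ∧ ¬x2)) → x3) → x2
≡ ¬((x4 → (x3 ∧ ¬x2)) → x3) ∨ x2   [eliminate →]
≡ ¬(¬(x4 → (x3 ∧ ¬x2)) ∨ x3) ∨ x2   [eliminate →]
≡ ¬(¬(¬x4 ∨ (x3 ∧ ¬x2)) ∨ x3) ∨ x2   [eliminate →]
≡ (¬¬(¬x4 ∨ (x3 ∧ ¬x2)) ∧ ¬x3) ∨ x2   [De Morgan]
≡ ((¬x4 ∨ (x3 ∧ ¬x2)) ∧ ¬x3) ∨ x2   [double negation]
≡ (¬x4 ∨ x3 ∨ x2) ∧ (¬x4 ∨ ¬x2 ∨ x2) ∧ (¬x3 ∨ x2)   [distribute ∨ over ∧]
≡ (¬x4 ∨ x3 ∨ x2) ∧ (¬x3 ∨ x2)   [simplify]

(¬x4 ∨ x3 ∨ x2) ∧ (¬x3 ∨ x2)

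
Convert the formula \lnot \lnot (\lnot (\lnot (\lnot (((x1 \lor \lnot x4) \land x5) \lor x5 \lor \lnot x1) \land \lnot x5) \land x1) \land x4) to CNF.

\lnot \lnot (\lnot (\lnot (\lnot (((x1 \lor \lnot x4) \land x5) \lor x5 \lor \lnot x1) \land \lnot x5) \land x1) \land x4)
⇔ \lnot (\lnot (\lnot (((x1 \lor \lnot x4) \land x5) \lor x5 \lor \lnot x1) \land \lnot x5) \land x1) \land x4   — double negation
⇔ (\lnot \lnot (\lnot (((x1 \lor \lnot x4) \land x5) \lor x5 \lor \lnot x1) \land \lnot x5) \lor \lnot x1) \land x4   — De Morgan
⇔ ((\lnot (((x1 \lor \lnot x4) \land x5) \lor x5 \lor \lnot x1) \land \lnot x5) \lor \lnot x1) \land x4   — double negation
⇔ ((\lnot ((x1 \lor \lnot x4) \land x5) \land \lnot x5 \land \lnot \lnot x1 \land \lnot x5) \lor \lnot x1) \land x4   — De Morgan
⇔ (((\lnot (x1 \lor \lnot x4) \lor \lnot x5) \land \lnot x5 \land \lnot \lnot x1 \land \lnot x5) \lor \lnot x1) \land x4   — De Morgan
⇔ ((((\lnot x1 \land \lnot \lnot x4) \lor \lnot x5) \land \lnot x5 \land \lnot \lnot x1 \land \lnot x5) \lor \lnot x1) \land x4   — De Morgan
⇔ ((((\lnot x1 \land x4) \lor \lnot x5) \land \lnot x5 \land \lnot \lnot x1 \land \lnot x5) \lor \lnot x1) \land x4   — double negation
⇔ ((((\lnot x1 \land x4) \lor \lnot x5) \land \lnot x5 \land x1 \land \lnot x5) \lor \lnot x1) \land x4   — double negation
⇔ (\lnot x1 \lor \lnot x5 \lor \lnot x1) \land (x4 \lor \lnot x5 \lor \lnot x1) \land (\lnot x5 \lor \lnot x1) \land (x1 \lor \lnot x1) \land (\lnot x5 \lor \lnot x1) \land x4   — distribute \lor over \land
⇔ (\lnot x1 \lor \lnot x5) \land x4   — simplify

(\lnot x1 \lor \lnot x5) \land x4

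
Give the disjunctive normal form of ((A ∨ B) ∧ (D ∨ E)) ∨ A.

((A ∨ B) ∧ (D ∨ E)) ∨ A
⇔ (A ∧ D) ∨ (A ∧ E) ∨ (B ∧ D) ∨ (B ∧ E) ∨ A
⇔ (B ∧ D) ∨ (B ∧ E) ∨ A

(B ∧ D) ∨ (B ∧ E) ∨ A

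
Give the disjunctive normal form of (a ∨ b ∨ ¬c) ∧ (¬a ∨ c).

(a ∨ b ∨ ¬c) ∧ (¬a ∨ c)
⇔ (a ∧ ¬a) ∨ (a ∧ c) ∨ (b ∧ ¬a) ∨ (b ∧ c) ∨ (¬c ∧ ¬a) ∨ (¬c ∧ c)   [distribute ∧ over ∨]
⇔ (a ∧ c) ∨ (b ∧ ¬a) ∨ (b ∧ c) ∨ (¬c ∧ ¬a)   [simplify]

(a ∧ c) ∨ (b ∧ ¬a) ∨ (b ∧ c) ∨ (¬c ∧ ¬a)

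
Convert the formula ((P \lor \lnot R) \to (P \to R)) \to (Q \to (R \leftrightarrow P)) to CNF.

P \lor \lnot R \lor \lnot Q

((P \lor \lnot R) \to (P \to R)) \to (Q \to (R \leftrightarrow P))
≡ \lnot ((P \lor \lnot R) \to (P \to R)) \lor (Q \to (R \leftrightarrow P))   [eliminate \to]
≡ \lnot (\lnot (P \lor \lnot R) \lor (P \to R)) \lor (Q \to (R \leftrightarrow P))   [eliminate \to]
≡ \lnot (\lnot (P \lor \lnot R) \lor \lnot P \lor R) \lor (Q \to (R \leftrightarrow P))   [eliminate \to]
≡ \lnot (\lnot (P \lor \lnot R) \lor \lnot P \lor R) \lor \lnot Q \lor (R \leftrightarrow P)   [eliminate \to]
≡ \lnot (\lnot (P \lor \lnot R) \lor \lnot P \lor R) \lor \lnot Q \lor ((R \to P) \land (P \to R))   [eliminate \leftrightarrow]
≡ \lnot (\lnot (P \lor \lnot R) \lor \lnot P \lor R) \lor \lnot Q \lor ((\lnot R \lor P) \land (P \to R))   [eliminate \to]
≡ \lnot (\lnot (P \lor \lnot R) \lor \lnot P \lor R) \lor \lnot Q \lor ((\lnot R \lor P) \land (\lnot P \lor R))   [eliminate \to]
≡ (\lnot \lnot (P \lor \lnot R) \land \lnot \lnot P \land \lnot R) \lor \lnot Q \lor ((\lnot R \lor P) \land (\lnot P \lor R))   [De Morgan]
≡ ((P \lor \lnot R) \land \lnot \lnot P \land \lnot R) \lor \lnot Q \lor ((\lnot R \lor P) \land (\lnot P \lor R))   [double negation]
≡ ((P \lor \lnot R) \land P \land \lnot R) \lor \lnot Q \lor ((\lnot R \lor P) \land (\lnot P \lor R))   [double negation]
≡ (P \lor \lnot R \lor \lnot Q \lor \lnot R \lor P) \land (P \lor \lnot R \lor \lnot Q \lor \lnot P \lor R) \land (P \lor \lnot Q \lor \lnot R \lor P) \land (P \lor \lnot Q \lor \lnot P \lor R) \land (\lnot R \lor \lnot Q \lor \lnot R \lor P) \land (\lnot R \lor \lnot Q \lor \lnot P \lor R)   [distribute \lor over \land]
≡ P \lor \lnot R \lor \lnot Q   [simplify]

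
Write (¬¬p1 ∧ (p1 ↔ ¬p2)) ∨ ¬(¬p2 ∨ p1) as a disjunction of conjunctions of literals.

(¬¬p1 ∧ (p1 ↔ ¬p2)) ∨ ¬(¬p2 ∨ p1)
= (¬¬p1 ∧ (p1 → ¬p2) ∧ (¬p2 → p1)) ∨ ¬(¬p2 ∨ p1)   [eliminate ↔]
= (¬¬p1 ∧ (¬p1 ∨ ¬p2) ∧ (¬p2 → p1)) ∨ ¬(¬p2 ∨ p1)   [eliminate →]
= (¬¬p1 ∧ (¬p1 ∨ ¬p2) ∧ (¬¬p2 ∨ p1)) ∨ ¬(¬p2 ∨ p1)   [eliminate →]
= (p1 ∧ (¬p1 ∨ ¬p2) ∧ (¬¬p2 ∨ p1)) ∨ ¬(¬p2 ∨ p1)   [double negation]
= (p1 ∧ (¬p1 ∨ ¬p2) ∧ (p2 ∨ p1)) ∨ ¬(¬p2 ∨ p1)   [double negation]
= (p1 ∧ (¬p1 ∨ ¬p2) ∧ (p2 ∨ p1)) ∨ (¬¬p2 ∧ ¬p1)   [De Morgan]
= (p1 ∧ (¬p1 ∨ ¬p2) ∧ (p2 ∨ p1)) ∨ (p2 ∧ ¬p1)   [double negation]
= (p1 ∧ ¬p1 ∧ p2) ∨ (p1 ∧ ¬p1 ∧ p1) ∨ (p1 ∧ ¬p2 ∧ p2) ∨ (p1 ∧ ¬p2 ∧ p1) ∨ (p2 ∧ ¬p1)   [distribute ∧ over ∨]
= (p1 ∧ ¬p2) ∨ (p2 ∧ ¬p1)   [simplify]

(p1 ∧ ¬p2) ∨ (p2 ∧ ¬p1)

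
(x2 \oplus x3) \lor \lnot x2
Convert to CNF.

(x2 \oplus x3) \lor \lnot x2
⇔ ((x2 \lor x3) \land \lnot (x2 \land x3)) \lor \lnot x2   [expand \oplus]
⇔ ((x2 \lor x3) \land (\lnot x2 \lor \lnot x3)) \lor \lnot x2   [De Morgan]
⇔ (x2 \lor x3 \lor \lnot x2) \land (\lnot x2 \lor \lnot x3 \lor \lnot x2)   [distribute \lor over \land]
⇔ \lnot x2 \lor \lnot x3   [simplify]

\lnot x2 \lor \lnot x3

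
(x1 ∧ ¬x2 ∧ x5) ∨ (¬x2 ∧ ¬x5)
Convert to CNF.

(x1 ∧ ¬x2 ∧ x5) ∨ (¬x2 ∧ ¬x5)
⇔ (x1 ∨ ¬x2) ∧ (x1 ∨ ¬x5) ∧ (¬x2 ∨ ¬x2) ∧ (¬x2 ∨ ¬x5) ∧ (x5 ∨ ¬x2) ∧ (x5 ∨ ¬x5)   [distribute ∨ over ∧]
⇔ (x1 ∨ ¬x5) ∧ ¬x2   [simplify]

(x1 ∨ ¬x5) ∧ ¬x2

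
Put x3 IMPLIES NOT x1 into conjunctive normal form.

NOT x3 OR NOT x1

x3 IMPLIES NOT x1
⇔ NOT x3 OR NOT x1   (eliminate IMPLIES)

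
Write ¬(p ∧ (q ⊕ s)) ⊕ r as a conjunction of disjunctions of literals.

¬(p ∧ (q ⊕ s)) ⊕ r
⇔ (¬(p ∧ (q ⊕ s)) ∨ r) ∧ ¬(¬(p ∧ (q ⊕ s)) ∧ r)   [expand ⊕]
⇔ (¬(p ∧ (q ∨ s) ∧ ¬(q ∧ s)) ∨ r) ∧ ¬(¬(p ∧ (q ⊕ s)) ∧ r)   [expand ⊕]
⇔ (¬(p ∧ (q ∨ s) ∧ ¬(q ∧ s)) ∨ r) ∧ ¬(¬(p ∧ (q ∨ s) ∧ ¬(q ∧ s)) ∧ r)   [expand ⊕]
⇔ (¬p ∨ ¬(q ∨ s) ∨ ¬¬(q ∧ s) ∨ r) ∧ ¬(¬(p ∧ (q ∨ s) ∧ ¬(q ∧ s)) ∧ r)   [De Morgan]
⇔ (¬p ∨ (¬q ∧ ¬s) ∨ ¬¬(q ∧ s) ∨ r) ∧ ¬(¬(p ∧ (q ∨ s) ∧ ¬(q ∧ s)) ∧ r)   [De Morgan]
⇔ (¬p ∨ (¬q ∧ ¬s) ∨ (q ∧ s) ∨ r) ∧ ¬(¬(p ∧ (q ∨ s) ∧ ¬(q ∧ s)) ∧ r)   [double negation]
⇔ (¬p ∨ (¬q ∧ ¬s) ∨ (q ∧ s) ∨ r) ∧ (¬¬(p ∧ (q ∨ s) ∧ ¬(q ∧ s)) ∨ ¬r)   [De Morgan]
⇔ (¬p ∨ (¬q ∧ ¬s) ∨ (q ∧ s) ∨ r) ∧ ((p ∧ (q ∨ s) ∧ ¬(q ∧ s)) ∨ ¬r)   [double negation]
⇔ (¬p ∨ (¬q ∧ ¬s) ∨ (q ∧ s) ∨ r) ∧ ((p ∧ (q ∨ s) ∧ (¬q ∨ ¬s)) ∨ ¬r)   [De Morgan]
⇔ (¬p ∨ ¬q ∨ q ∨ r) ∧ (¬p ∨ ¬q ∨ s ∨ r) ∧ (¬p ∨ ¬s ∨ q ∨ r) ∧ (¬p ∨ ¬s ∨ s ∨ r) ∧ (p ∨ ¬r) ∧ (q ∨ s ∨ ¬r) ∧ (¬q ∨ ¬s ∨ ¬r)   [distribute ∨ over ∧]
⇔ (¬p ∨ ¬q ∨ s ∨ r) ∧ (¬p ∨ ¬s ∨ q ∨ r) ∧ (p ∨ ¬r) ∧ (q ∨ s ∨ ¬r) ∧ (¬q ∨ ¬s ∨ ¬r)   [simplify]

(¬p ∨ ¬q ∨ s ∨ r) ∧ (¬p ∨ ¬s ∨ q ∨ r) ∧ (p ∨ ¬r) ∧ (q ∨ s ∨ ¬r) ∧ (¬q ∨ ¬s ∨ ¬r)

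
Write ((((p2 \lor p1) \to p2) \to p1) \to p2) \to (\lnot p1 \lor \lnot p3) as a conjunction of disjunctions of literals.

((((p2 \lor p1) \to p2) \to p1) \to p2) \to (\lnot p1 \lor \lnot p3)
⇔ \lnot ((((p2 \lor p1) \to p2) \to p1) \to p2) \lor \lnot p1 \lor \lnot p3   — eliminate \to
⇔ \lnot (\lnot (((p2 \lor p1) \to p2) \to p1) \lor p2) \lor \lnot p1 \lor \lnot p3   — eliminate \to
⇔ \lnot (\lnot (\lnot ((p2 \lor p1) \to p2) \lor p1) \lor p2) \lor \lnot p1 \lor \lnot p3   — eliminate \to
⇔ \lnot (\lnot (\lnot (\lnot (p2 \lor p1) \lor p2) \lor p1) \lor p2) \lor \lnot p1 \lor \lnot p3   — eliminate \to
⇔ (\lnot \lnot (\lnot (\lnot (p2 \lor p1) \lor p2) \lor p1) \land \lnot p2) \lor \lnot p1 \lor \lnot p3   — De Morgan
⇔ ((\lnot (\lnot (p2 \lor p1) \lor p2) \lor p1) \land \lnot p2) \lor \lnot p1 \lor \lnot p3   — double negation
⇔ (((\lnot \lnot (p2 \lor p1) \land \lnot p2) \lor p1) \land \lnot p2) \lor \lnot p1 \lor \lnot p3   — De Morgan
⇔ ((((p2 \lor p1) \land \lnot p2) \lor p1) \land \lnot p2) \lor \lnot p1 \lor \lnot p3   — double negation
⇔ (p2 \lor p1 \lor p1 \lor \lnot p1 \lor \lnot p3) \land (\lnot p2 \lor p1 \lor \lnot p1 \lor \lnot p3) \land (\lnot p2 \lor \lnot p1 \lor \lnot p3)   — distribute \lor over \land
⇔ \lnot p2 \lor \lnot p1 \lor \lnot p3   — simplify

\lnot p2 \lor \lnot p1 \lor \lnot p3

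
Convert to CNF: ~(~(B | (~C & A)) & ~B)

(B | ~C) & (B | A)

~(~(B | (~C & A)) & ~B)
⇔ ~~(B | (~C & A)) | ~~B   (De Morgan)
⇔ B | (~C & A) | ~~B   (double negation)
⇔ B | (~C & A) | B   (double negation)
⇔ (B | ~C | B) & (B | A | B)   (distribute | over &)
⇔ (B | ~C) & (B | A)   (simplify)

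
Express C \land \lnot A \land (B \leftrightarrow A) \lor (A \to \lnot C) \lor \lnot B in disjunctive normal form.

\lnot A \lor \lnot C \lor \lnot B

C \land \lnot A \land (B \leftrightarrow A) \lor (A \to \lnot C) \lor \lnot B
≡ C \land \lnot A \land (B \to A) \land (A \to B) \lor (A \to \lnot C) \lor \lnot B
≡ C \land \lnot A \land (\lnot B \lor A) \land (A \to B) \lor (A \to \lnot C) \lor \lnot B
≡ C \land \lnot A \land (\lnot B \lor A) \land (\lnot A \lor B) \lor (A \to \lnot C) \lor \lnot B
≡ C \land \lnot A \land (\lnot B \lor A) \land (\lnot A \lor B) \lor \lnot A \lor \lnot C \lor \lnot B
≡ C \land \lnot A \land \lnot B \land \lnot A \lor C \land \lnot A \land \lnot B \land B \lor C \land \lnot A \land A \land \lnot A \lor C \land \lnot A \land A \land B \lor \lnot A \lor \lnot C \lor \lnot B
≡ \lnot A \lor \lnot C \lor \lnot B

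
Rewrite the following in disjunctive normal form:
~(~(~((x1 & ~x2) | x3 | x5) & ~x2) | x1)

~x1 & ~x3 & ~x5 & ~x2

~(~(~((x1 & ~x2) | x3 | x5) & ~x2) | x1)
≡ ~~(~((x1 & ~x2) | x3 | x5) & ~x2) & ~x1
≡ ~((x1 & ~x2) | x3 | x5) & ~x2 & ~x1
≡ ~(x1 & ~x2) & ~x3 & ~x5 & ~x2 & ~x1
≡ (~x1 | ~~x2) & ~x3 & ~x5 & ~x2 & ~x1
≡ (~x1 | x2) & ~x3 & ~x5 & ~x2 & ~x1
≡ (~x1 & ~x3 & ~x5 & ~x2 & ~x1) | (x2 & ~x3 & ~x5 & ~x2 & ~x1)
≡ ~x1 & ~x3 & ~x5 & ~x2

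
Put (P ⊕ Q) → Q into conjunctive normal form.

¬P ∨ Q

(P ⊕ Q) → Q
≡ ¬(P ⊕ Q) ∨ Q   (eliminate →)
≡ ¬((P ∨ Q) ∧ ¬(P ∧ Q)) ∨ Q   (expand ⊕)
≡ ¬(P ∨ Q) ∨ ¬¬(P ∧ Q) ∨ Q   (De Morgan)
≡ (¬P ∧ ¬Q) ∨ ¬¬(P ∧ Q) ∨ Q   (De Morgan)
≡ (¬P ∧ ¬Q) ∨ (P ∧ Q) ∨ Q   (double negation)
≡ (¬P ∨ P ∨ Q) ∧ (¬P ∨ Q ∨ Q) ∧ (¬Q ∨ P ∨ Q) ∧ (¬Q ∨ Q ∨ Q)   (distribute ∨ over ∧)
≡ ¬P ∨ Q   (simplify)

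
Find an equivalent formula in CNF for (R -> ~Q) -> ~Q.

(R -> ~Q) -> ~Q
= ~(R -> ~Q) | ~Q   (eliminate ->)
= ~(~R | ~Q) | ~Q   (eliminate ->)
= (~~R & ~~Q) | ~Q   (De Morgan)
= (R & ~~Q) | ~Q   (double negation)
= (R & Q) | ~Q   (double negation)
= (R | ~Q) & (Q | ~Q)   (distribute | over &)
= R | ~Q   (simplify)

R | ~Q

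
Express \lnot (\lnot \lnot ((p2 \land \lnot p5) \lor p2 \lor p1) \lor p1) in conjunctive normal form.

\lnot (\lnot \lnot ((p2 \land \lnot p5) \lor p2 \lor p1) \lor p1)
⇔ \lnot \lnot \lnot ((p2 \land \lnot p5) \lor p2 \lor p1) \land \lnot p1   — De Morgan
⇔ \lnot ((p2 \land \lnot p5) \lor p2 \lor p1) \land \lnot p1   — double negation
⇔ \lnot (p2 \land \lnot p5) \land \lnot p2 \land \lnot p1 \land \lnot p1   — De Morgan
⇔ (\lnot p2 \lor \lnot \lnot p5) \land \lnot p2 \land \lnot p1 \land \lnot p1   — De Morgan
⇔ (\lnot p2 \lor p5) \land \lnot p2 \land \lnot p1 \land \lnot p1   — double negation
⇔ \lnot p2 \land \lnot p1   — simplify

\lnot p2 \land \lnot p1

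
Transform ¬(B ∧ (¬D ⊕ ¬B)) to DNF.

¬B ∨ (D ∧ B)

¬(B ∧ (¬D ⊕ ¬B))
⇔ ¬(B ∧ ((¬D ∧ ¬¬B) ∨ (¬¬D ∧ ¬B)))   (expand ⊕)
⇔ ¬B ∨ ¬((¬D ∧ ¬¬B) ∨ (¬¬D ∧ ¬B))   (De Morgan)
⇔ ¬B ∨ (¬(¬D ∧ ¬¬B) ∧ ¬(¬¬D ∧ ¬B))   (De Morgan)
⇔ ¬B ∨ ((¬¬D ∨ ¬¬¬B) ∧ ¬(¬¬D ∧ ¬B))   (De Morgan)
⇔ ¬B ∨ ((D ∨ ¬¬¬B) ∧ ¬(¬¬D ∧ ¬B))   (double negation)
⇔ ¬B ∨ ((D ∨ ¬B) ∧ ¬(¬¬D ∧ ¬B))   (double negation)
⇔ ¬B ∨ ((D ∨ ¬B) ∧ (¬¬¬D ∨ ¬¬B))   (De Morgan)
⇔ ¬B ∨ ((D ∨ ¬B) ∧ (¬D ∨ ¬¬B))   (double negation)
⇔ ¬B ∨ ((D ∨ ¬B) ∧ (¬D ∨ B))   (double negation)
⇔ ¬B ∨ (D ∧ ¬D) ∨ (D ∧ B) ∨ (¬B ∧ ¬D) ∨ (¬B ∧ B)   (distribute ∧ over ∨)
⇔ ¬B ∨ (D ∧ B)   (simplify)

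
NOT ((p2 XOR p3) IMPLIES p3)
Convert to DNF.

NOT ((p2 XOR p3) IMPLIES p3)
≡ NOT (NOT (p2 XOR p3) OR p3)   [eliminate IMPLIES]
≡ NOT (NOT ((p2 AND NOT p3) OR (NOT p2 AND p3)) OR p3)   [expand XOR]
≡ NOT NOT ((p2 AND NOT p3) OR (NOT p2 AND p3)) AND NOT p3   [De Morgan]
≡ ((p2 AND NOT p3) OR (NOT p2 AND p3)) AND NOT p3   [double negation]
≡ (p2 AND NOT p3 AND NOT p3) OR (NOT p2 AND p3 AND NOT p3)   [distribute AND over OR]
≡ p2 AND NOT p3   [simplify]

p2 AND NOT p3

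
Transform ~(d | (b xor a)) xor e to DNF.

~(d | (b xor a)) xor e
= (~(d | (b xor a)) & ~e) | (~~(d | (b xor a)) & e)
= (~(d | (b & ~a) | (~b & a)) & ~e) | (~~(d | (b xor a)) & e)
= (~(d | (b & ~a) | (~b & a)) & ~e) | (~~(d | (b & ~a) | (~b & a)) & e)
= (~d & ~(b & ~a) & ~(~b & a) & ~e) | (~~(d | (b & ~a) | (~b & a)) & e)
= (~d & (~b | ~~a) & ~(~b & a) & ~e) | (~~(d | (b & ~a) | (~b & a)) & e)
= (~d & (~b | a) & ~(~b & a) & ~e) | (~~(d | (b & ~a) | (~b & a)) & e)
= (~d & (~b | a) & (~~b | ~a) & ~e) | (~~(d | (b & ~a) | (~b & a)) & e)
= (~d & (~b | a) & (b | ~a) & ~e) | (~~(d | (b & ~a) | (~b & a)) & e)
= (~d & (~b | a) & (b | ~a) & ~e) | ((d | (b & ~a) | (~b & a)) & e)
= (~d & ~b & b & ~e) | (~d & ~b & ~a & ~e) | (~d & a & b & ~e) | (~d & a & ~a & ~e) | (d & e) | (b & ~a & e) | (~b & a & e)
= (~d & ~b & ~a & ~e) | (~d & a & b & ~e) | (d & e) | (b & ~a & e) | (~b & a & e)

(~d & ~b & ~a & ~e) | (~d & a & b & ~e) | (d & e) | (b & ~a & e) | (~b & a & e)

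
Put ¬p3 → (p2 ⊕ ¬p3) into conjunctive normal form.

¬p3 → (p2 ⊕ ¬p3)
= ¬¬p3 ∨ (p2 ⊕ ¬p3)   (eliminate →)
= ¬¬p3 ∨ ((p2 ∨ ¬p3) ∧ ¬(p2 ∧ ¬p3))   (expand ⊕)
= p3 ∨ ((p2 ∨ ¬p3) ∧ ¬(p2 ∧ ¬p3))   (double negation)
= p3 ∨ ((p2 ∨ ¬p3) ∧ (¬p2 ∨ ¬¬p3))   (De Morgan)
= p3 ∨ ((p2 ∨ ¬p3) ∧ (¬p2 ∨ p3))   (double negation)
= (p3 ∨ p2 ∨ ¬p3) ∧ (p3 ∨ ¬p2 ∨ p3)   (distribute ∨ over ∧)
= p3 ∨ ¬p2   (simplify)

p3 ∨ ¬p2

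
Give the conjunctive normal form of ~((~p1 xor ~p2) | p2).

(p2 | ~p1) & ~p2

~((~p1 xor ~p2) | p2)
⇔ ~(((~p1 | ~p2) & ~(~p1 & ~p2)) | p2)   — expand xor
⇔ ~((~p1 | ~p2) & ~(~p1 & ~p2)) & ~p2   — De Morgan
⇔ (~(~p1 | ~p2) | ~~(~p1 & ~p2)) & ~p2   — De Morgan
⇔ ((~~p1 & ~~p2) | ~~(~p1 & ~p2)) & ~p2   — De Morgan
⇔ ((p1 & ~~p2) | ~~(~p1 & ~p2)) & ~p2   — double negation
⇔ ((p1 & p2) | ~~(~p1 & ~p2)) & ~p2   — double negation
⇔ ((p1 & p2) | (~p1 & ~p2)) & ~p2   — double negation
⇔ (p1 | ~p1) & (p1 | ~p2) & (p2 | ~p1) & (p2 | ~p2) & ~p2   — distribute | over &
⇔ (p2 | ~p1) & ~p2   — simplify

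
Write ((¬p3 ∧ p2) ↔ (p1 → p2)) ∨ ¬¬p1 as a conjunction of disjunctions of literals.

((¬p3 ∧ p2) ↔ (p1 → p2)) ∨ ¬¬p1
≡ (((¬p3 ∧ p2) → (p1 → p2)) ∧ ((p1 → p2) → (¬p3 ∧ p2))) ∨ ¬¬p1   [eliminate ↔]
≡ ((¬(¬p3 ∧ p2) ∨ (p1 → p2)) ∧ ((p1 → p2) → (¬p3 ∧ p2))) ∨ ¬¬p1   [eliminate →]
≡ ((¬(¬p3 ∧ p2) ∨ ¬p1 ∨ p2) ∧ ((p1 → p2) → (¬p3 ∧ p2))) ∨ ¬¬p1   [eliminate →]
≡ ((¬(¬p3 ∧ p2) ∨ ¬p1 ∨ p2) ∧ (¬(p1 → p2) ∨ (¬p3 ∧ p2))) ∨ ¬¬p1   [eliminate →]
≡ ((¬(¬p3 ∧ p2) ∨ ¬p1 ∨ p2) ∧ (¬(¬p1 ∨ p2) ∨ (¬p3 ∧ p2))) ∨ ¬¬p1   [eliminate →]
≡ ((¬¬p3 ∨ ¬p2 ∨ ¬p1 ∨ p2) ∧ (¬(¬p1 ∨ p2) ∨ (¬p3 ∧ p2))) ∨ ¬¬p1   [De Morgan]
≡ ((p3 ∨ ¬p2 ∨ ¬p1 ∨ p2) ∧ (¬(¬p1 ∨ p2) ∨ (¬p3 ∧ p2))) ∨ ¬¬p1   [double negation]
≡ ((p3 ∨ ¬p2 ∨ ¬p1 ∨ p2) ∧ ((¬¬p1 ∧ ¬p2) ∨ (¬p3 ∧ p2))) ∨ ¬¬p1   [De Morgan]
≡ ((p3 ∨ ¬p2 ∨ ¬p1 ∨ p2) ∧ ((p1 ∧ ¬p2) ∨ (¬p3 ∧ p2))) ∨ ¬¬p1   [double negation]
≡ ((p3 ∨ ¬p2 ∨ ¬p1 ∨ p2) ∧ ((p1 ∧ ¬p2) ∨ (¬p3 ∧ p2))) ∨ p1   [double negation]
≡ (p3 ∨ ¬p2 ∨ ¬p1 ∨ p2 ∨ p1) ∧ (p1 ∨ ¬p3 ∨ p1) ∧ (p1 ∨ p2 ∨ p1) ∧ (¬p2 ∨ ¬p3 ∨ p1) ∧ (¬p2 ∨ p2 ∨ p1)   [distribute ∨ over ∧]
≡ (p1 ∨ ¬p3) ∧ (p1 ∨ p2)   [simplify]

(p1 ∨ ¬p3) ∧ (p1 ∨ p2)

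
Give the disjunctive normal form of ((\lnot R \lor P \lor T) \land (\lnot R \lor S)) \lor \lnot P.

\lnot R \lor (P \land S) \lor (T \land S) \lor \lnot P

((\lnot R \lor P \lor T) \land (\lnot R \lor S)) \lor \lnot P
≡ (\lnot R \land \lnot R) \lor (\lnot R \land S) \lor (P \land \lnot R) \lor (P \land S) \lor (T \land \lnot R) \lor (T \land S) \lor \lnot P   [distribute \land over \lor]
≡ \lnot R \lor (P \land S) \lor (T \land S) \lor \lnot P   [simplify]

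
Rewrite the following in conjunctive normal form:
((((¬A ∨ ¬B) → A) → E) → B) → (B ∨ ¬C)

((((¬A ∨ ¬B) → A) → E) → B) → (B ∨ ¬C)
⇔ ¬((((¬A ∨ ¬B) → A) → E) → B) ∨ B ∨ ¬C   [eliminate →]
⇔ ¬(¬(((¬A ∨ ¬B) → A) → E) ∨ B) ∨ B ∨ ¬C   [eliminate →]
⇔ ¬(¬(¬((¬A ∨ ¬B) → A) ∨ E) ∨ B) ∨ B ∨ ¬C   [eliminate →]
⇔ ¬(¬(¬(¬(¬A ∨ ¬B) ∨ A) ∨ E) ∨ B) ∨ B ∨ ¬C   [eliminate →]
⇔ (¬¬(¬(¬(¬A ∨ ¬B) ∨ A) ∨ E) ∧ ¬B) ∨ B ∨ ¬C   [De Morgan]
⇔ ((¬(¬(¬A ∨ ¬B) ∨ A) ∨ E) ∧ ¬B) ∨ B ∨ ¬C   [double negation]
⇔ (((¬¬(¬A ∨ ¬B) ∧ ¬A) ∨ E) ∧ ¬B) ∨ B ∨ ¬C   [De Morgan]
⇔ ((((¬A ∨ ¬B) ∧ ¬A) ∨ E) ∧ ¬B) ∨ B ∨ ¬C   [double negation]
⇔ (¬A ∨ ¬B ∨ E ∨ B ∨ ¬C) ∧ (¬A ∨ E ∨ B ∨ ¬C) ∧ (¬B ∨ B ∨ ¬C)   [distribute ∨ over ∧]
⇔ ¬A ∨ E ∨ B ∨ ¬C   [simplify]

¬A ∨ E ∨ B ∨ ¬C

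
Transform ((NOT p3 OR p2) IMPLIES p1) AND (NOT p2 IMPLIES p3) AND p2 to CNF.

((NOT p3 OR p2) IMPLIES p1) AND (NOT p2 IMPLIES p3) AND p2
≡ (NOT (NOT p3 OR p2) OR p1) AND (NOT p2 IMPLIES p3) AND p2
≡ (NOT (NOT p3 OR p2) OR p1) AND (NOT NOT p2 OR p3) AND p2
≡ ((NOT NOT p3 AND NOT p2) OR p1) AND (NOT NOT p2 OR p3) AND p2
≡ ((p3 AND NOT p2) OR p1) AND (NOT NOT p2 OR p3) AND p2
≡ ((p3 AND NOT p2) OR p1) AND (p2 OR p3) AND p2
≡ (p3 OR p1) AND (NOT p2 OR p1) AND (p2 OR p3) AND p2
≡ (p3 OR p1) AND (NOT p2 OR p1) AND p2

(p3 OR p1) AND (NOT p2 OR p1) AND p2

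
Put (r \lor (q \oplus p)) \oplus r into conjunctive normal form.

(r \lor (q \oplus p)) \oplus r
≡ (r \lor (q \oplus p) \lor r) \land \lnot ((r \lor (q \oplus p)) \land r)   [expand \oplus]
≡ (r \lor ((q \lor p) \land \lnot (q \land p)) \lor r) \land \lnot ((r \lor (q \oplus p)) \land r)   [expand \oplus]
≡ (r \lor ((q \lor p) \land \lnot (q \land p)) \lor r) \land \lnot ((r \lor ((q \lor p) \land \lnot (q \land p))) \land r)   [expand \oplus]
≡ (r \lor ((q \lor p) \land (\lnot q \lor \lnot p)) \lor r) \land \lnot ((r \lor ((q \lor p) \land \lnot (q \land p))) \land r)   [De Morgan]
≡ (r \lor ((q \lor p) \land (\lnot q \lor \lnot p)) \lor r) \land (\lnot (r \lor ((q \lor p) \land \lnot (q \land p))) \lor \lnot r)   [De Morgan]
≡ (r \lor ((q \lor p) \land (\lnot q \lor \lnot p)) \lor r) \land ((\lnot r \land \lnot ((q \lor p) \land \lnot (q \land p))) \lor \lnot r)   [De Morgan]
≡ (r \lor ((q \lor p) \land (\lnot q \lor \lnot p)) \lor r) \land ((\lnot r \land (\lnot (q \lor p) \lor \lnot \lnot (q \land p))) \lor \lnot r)   [De Morgan]
≡ (r \lor ((q \lor p) \land (\lnot q \lor \lnot p)) \lor r) \land ((\lnot r \land ((\lnot q \land \lnot p) \lor \lnot \lnot (q \land p))) \lor \lnot r)   [De Morgan]
≡ (r \lor ((q \lor p) \land (\lnot q \lor \lnot p)) \lor r) \land ((\lnot r \land ((\lnot q \land \lnot p) \lor (q \land p))) \lor \lnot r)   [double negation]
≡ (r \lor q \lor p \lor r) \land (r \lor \lnot q \lor \lnot p \lor r) \land (\lnot r \lor \lnot r) \land (\lnot q \lor q \lor \lnot r) \land (\lnot q \lor p \lor \lnot r) \land (\lnot p \lor q \lor \lnot r) \land (\lnot p \lor p \lor \lnot r)   [distribute \lor over \land]
≡ (r \lor q \lor p) \land (r \lor \lnot q \lor \lnot p) \land \lnot r   [simplify]

(r \lor q \lor p) \land (r \lor \lnot q \lor \lnot p) \land \lnot r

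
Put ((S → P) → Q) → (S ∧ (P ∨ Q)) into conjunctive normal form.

((S → P) → Q) → (S ∧ (P ∨ Q))
= ¬((S → P) → Q) ∨ (S ∧ (P ∨ Q))   [eliminate →]
= ¬(¬(S → P) ∨ Q) ∨ (S ∧ (P ∨ Q))   [eliminate →]
= ¬(¬(¬S ∨ P) ∨ Q) ∨ (S ∧ (P ∨ Q))   [eliminate →]
= (¬¬(¬S ∨ P) ∧ ¬Q) ∨ (S ∧ (P ∨ Q))   [De Morgan]
= ((¬S ∨ P) ∧ ¬Q) ∨ (S ∧ (P ∨ Q))   [double negation]
= (¬S ∨ P ∨ S) ∧ (¬S ∨ P ∨ P ∨ Q) ∧ (¬Q ∨ S) ∧ (¬Q ∨ P ∨ Q)   [distribute ∨ over ∧]
= (¬S ∨ P ∨ Q) ∧ (¬Q ∨ S)   [simplify]

(¬S ∨ P ∨ Q) ∧ (¬Q ∨ S)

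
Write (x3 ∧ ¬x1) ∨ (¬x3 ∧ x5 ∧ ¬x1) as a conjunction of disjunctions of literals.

(x3 ∧ ¬x1) ∨ (¬x3 ∧ x5 ∧ ¬x1)
≡ (x3 ∨ ¬x3) ∧ (x3 ∨ x5) ∧ (x3 ∨ ¬x1) ∧ (¬x1 ∨ ¬x3) ∧ (¬x1 ∨ x5) ∧ (¬x1 ∨ ¬x1)   — distribute ∨ over ∧
≡ (x3 ∨ x5) ∧ ¬x1   — simplify

(x3 ∨ x5) ∧ ¬x1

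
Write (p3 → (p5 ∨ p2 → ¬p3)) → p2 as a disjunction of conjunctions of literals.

(p3 → (p5 ∨ p2 → ¬p3)) → p2
= ¬(p3 → (p5 ∨ p2 → ¬p3)) ∨ p2   [eliminate →]
= ¬(¬p3 ∨ (p5 ∨ p2 → ¬p3)) ∨ p2   [eliminate →]
= ¬(¬p3 ∨ ¬(p5 ∨ p2) ∨ ¬p3) ∨ p2   [eliminate →]
= ¬¬p3 ∧ ¬¬(p5 ∨ p2) ∧ ¬¬p3 ∨ p2   [De Morgan]
= p3 ∧ ¬¬(p5 ∨ p2) ∧ ¬¬p3 ∨ p2   [double negation]
= p3 ∧ (p5 ∨ p2) ∧ ¬¬p3 ∨ p2   [double negation]
= p3 ∧ (p5 ∨ p2) ∧ p3 ∨ p2   [double negation]
= p3 ∧ p5 ∧ p3 ∨ p3 ∧ p2 ∧ p3 ∨ p2   [distribute ∧ over ∨]
= p3 ∧ p5 ∨ p2   [simplify]

p3 ∧ p5 ∨ p2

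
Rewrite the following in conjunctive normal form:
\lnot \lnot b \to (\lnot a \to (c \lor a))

\lnot \lnot b \to (\lnot a \to (c \lor a))
≡ \lnot \lnot \lnot b \lor (\lnot a \to (c \lor a))
≡ \lnot \lnot \lnot b \lor \lnot \lnot a \lor c \lor a
≡ \lnot b \lor \lnot \lnot a \lor c \lor a
≡ \lnot b \lor a \lor c \lor a
≡ \lnot b \lor a \lor c

\lnot b \lor a \lor c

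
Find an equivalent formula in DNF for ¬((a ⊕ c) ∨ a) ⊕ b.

¬((a ⊕ c) ∨ a) ⊕ b
⇔ (¬((a ⊕ c) ∨ a) ∧ ¬b) ∨ (¬¬((a ⊕ c) ∨ a) ∧ b)
⇔ (¬((a ∧ ¬c) ∨ (¬a ∧ c) ∨ a) ∧ ¬b) ∨ (¬¬((a ⊕ c) ∨ a) ∧ b)
⇔ (¬((a ∧ ¬c) ∨ (¬a ∧ c) ∨ a) ∧ ¬b) ∨ (¬¬((a ∧ ¬c) ∨ (¬a ∧ c) ∨ a) ∧ b)
⇔ (¬(a ∧ ¬c) ∧ ¬(¬a ∧ c) ∧ ¬a ∧ ¬b) ∨ (¬¬((a ∧ ¬c) ∨ (¬a ∧ c) ∨ a) ∧ b)
⇔ ((¬a ∨ ¬¬c) ∧ ¬(¬a ∧ c) ∧ ¬a ∧ ¬b) ∨ (¬¬((a ∧ ¬c) ∨ (¬a ∧ c) ∨ a) ∧ b)
⇔ ((¬a ∨ c) ∧ ¬(¬a ∧ c) ∧ ¬a ∧ ¬b) ∨ (¬¬((a ∧ ¬c) ∨ (¬a ∧ c) ∨ a) ∧ b)
⇔ ((¬a ∨ c) ∧ (¬¬a ∨ ¬c) ∧ ¬a ∧ ¬b) ∨ (¬¬((a ∧ ¬c) ∨ (¬a ∧ c) ∨ a) ∧ b)
⇔ ((¬a ∨ c) ∧ (a ∨ ¬c) ∧ ¬a ∧ ¬b) ∨ (¬¬((a ∧ ¬c) ∨ (¬a ∧ c) ∨ a) ∧ b)
⇔ ((¬a ∨ c) ∧ (a ∨ ¬c) ∧ ¬a ∧ ¬b) ∨ (((a ∧ ¬c) ∨ (¬a ∧ c) ∨ a) ∧ b)
⇔ (¬a ∧ a ∧ ¬a ∧ ¬b) ∨ (¬a ∧ ¬c ∧ ¬a ∧ ¬b) ∨ (c ∧ a ∧ ¬a ∧ ¬b) ∨ (c ∧ ¬c ∧ ¬a ∧ ¬b) ∨ (a ∧ ¬c ∧ b) ∨ (¬a ∧ c ∧ b) ∨ (a ∧ b)
⇔ (¬a ∧ ¬c ∧ ¬b) ∨ (¬a ∧ c ∧ b) ∨ (a ∧ b)

(¬a ∧ ¬c ∧ ¬b) ∨ (¬a ∧ c ∧ b) ∨ (a ∧ b)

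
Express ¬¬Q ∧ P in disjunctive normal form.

¬¬Q ∧ P
⇔ Q ∧ P   [double negation]

Q ∧ P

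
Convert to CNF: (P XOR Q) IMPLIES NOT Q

(P XOR Q) IMPLIES NOT Q
⇔ NOT (P XOR Q) OR NOT Q   [eliminate IMPLIES]
⇔ NOT ((P OR Q) AND NOT (P AND Q)) OR NOT Q   [expand XOR]
⇔ NOT (P OR Q) OR NOT NOT (P AND Q) OR NOT Q   [De Morgan]
⇔ (NOT P AND NOT Q) OR NOT NOT (P AND Q) OR NOT Q   [De Morgan]
⇔ (NOT P AND NOT Q) OR (P AND Q) OR NOT Q   [double negation]
⇔ (NOT P OR P OR NOT Q) AND (NOT P OR Q OR NOT Q) AND (NOT Q OR P OR NOT Q) AND (NOT Q OR Q OR NOT Q)   [distribute OR over AND]
⇔ NOT Q OR P   [simplify]

NOT Q OR P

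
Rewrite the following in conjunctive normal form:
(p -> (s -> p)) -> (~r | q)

(p -> (s -> p)) -> (~r | q)
≡ ~(p -> (s -> p)) | ~r | q   [eliminate ->]
≡ ~(~p | (s -> p)) | ~r | q   [eliminate ->]
≡ ~(~p | ~s | p) | ~r | q   [eliminate ->]
≡ (~~p & ~~s & ~p) | ~r | q   [De Morgan]
≡ (p & ~~s & ~p) | ~r | q   [double negation]
≡ (p & s & ~p) | ~r | q   [double negation]
≡ (p | ~r | q) & (s | ~r | q) & (~p | ~r | q)   [distribute | over &]

(p | ~r | q) & (s | ~r | q) & (~p | ~r | q)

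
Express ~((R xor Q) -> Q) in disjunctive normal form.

~((R xor Q) -> Q)
= ~(~(R xor Q) | Q)   (eliminate ->)
= ~(~((R & ~Q) | (~R & Q)) | Q)   (expand xor)
= ~~((R & ~Q) | (~R & Q)) & ~Q   (De Morgan)
= ((R & ~Q) | (~R & Q)) & ~Q   (double negation)
= (R & ~Q & ~Q) | (~R & Q & ~Q)   (distribute & over |)
= R & ~Q   (simplify)

R & ~Q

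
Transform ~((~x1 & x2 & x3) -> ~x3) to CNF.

~((~x1 & x2 & x3) -> ~x3)
= ~(~(~x1 & x2 & x3) | ~x3)   [eliminate ->]
= ~~(~x1 & x2 & x3) & ~~x3   [De Morgan]
= ~x1 & x2 & x3 & ~~x3   [double negation]
= ~x1 & x2 & x3 & x3   [double negation]
= ~x1 & x2 & x3   [simplify]

~x1 & x2 & x3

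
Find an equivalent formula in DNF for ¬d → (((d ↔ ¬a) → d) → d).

¬d → (((d ↔ ¬a) → d) → d)
⇔ ¬¬d ∨ (((d ↔ ¬a) → d) → d)   [eliminate →]
⇔ ¬¬d ∨ ¬((d ↔ ¬a) → d) ∨ d   [eliminate →]
⇔ ¬¬d ∨ ¬(¬(d ↔ ¬a) ∨ d) ∨ d   [eliminate →]
⇔ ¬¬d ∨ ¬(¬((d → ¬a) ∧ (¬a → d)) ∨ d) ∨ d   [eliminate ↔]
⇔ ¬¬d ∨ ¬(¬((¬d ∨ ¬a) ∧ (¬a → d)) ∨ d) ∨ d   [eliminate →]
⇔ ¬¬d ∨ ¬(¬((¬d ∨ ¬a) ∧ (¬¬a ∨ d)) ∨ d) ∨ d   [eliminate →]
⇔ d ∨ ¬(¬((¬d ∨ ¬a) ∧ (¬¬a ∨ d)) ∨ d) ∨ d   [double negation]
⇔ d ∨ (¬¬((¬d ∨ ¬a) ∧ (¬¬a ∨ d)) ∧ ¬d) ∨ d   [De Morgan]
⇔ d ∨ ((¬d ∨ ¬a) ∧ (¬¬a ∨ d) ∧ ¬d) ∨ d   [double negation]
⇔ d ∨ ((¬d ∨ ¬a) ∧ (a ∨ d) ∧ ¬d) ∨ d   [double negation]
⇔ d ∨ (¬d ∧ a ∧ ¬d) ∨ (¬d ∧ d ∧ ¬d) ∨ (¬a ∧ a ∧ ¬d) ∨ (¬a ∧ d ∧ ¬d) ∨ d   [distribute ∧ over ∨]
⇔ d ∨ (¬d ∧ a)   [simplify]

d ∨ (¬d ∧ a)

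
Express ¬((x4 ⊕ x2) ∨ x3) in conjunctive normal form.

(¬x4 ∨ x2) ∧ (¬x2 ∨ x4) ∧ ¬x3

¬((x4 ⊕ x2) ∨ x3)
≡ ¬(((x4 ∨ x2) ∧ ¬(x4 ∧ x2)) ∨ x3)   [expand ⊕]
≡ ¬((x4 ∨ x2) ∧ ¬(x4 ∧ x2)) ∧ ¬x3   [De Morgan]
≡ (¬(x4 ∨ x2) ∨ ¬¬(x4 ∧ x2)) ∧ ¬x3   [De Morgan]
≡ ((¬x4 ∧ ¬x2) ∨ ¬¬(x4 ∧ x2)) ∧ ¬x3   [De Morgan]
≡ ((¬x4 ∧ ¬x2) ∨ (x4 ∧ x2)) ∧ ¬x3   [double negation]
≡ (¬x4 ∨ x4) ∧ (¬x4 ∨ x2) ∧ (¬x2 ∨ x4) ∧ (¬x2 ∨ x2) ∧ ¬x3   [distribute ∨ over ∧]
≡ (¬x4 ∨ x2) ∧ (¬x2 ∨ x4) ∧ ¬x3   [simplify]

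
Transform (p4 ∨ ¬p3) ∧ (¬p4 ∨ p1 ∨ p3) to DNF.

(p4 ∨ ¬p3) ∧ (¬p4 ∨ p1 ∨ p3)
≡ (p4 ∧ ¬p4) ∨ (p4 ∧ p1) ∨ (p4 ∧ p3) ∨ (¬p3 ∧ ¬p4) ∨ (¬p3 ∧ p1) ∨ (¬p3 ∧ p3)   — distribute ∧ over ∨
≡ (p4 ∧ p1) ∨ (p4 ∧ p3) ∨ (¬p3 ∧ ¬p4) ∨ (¬p3 ∧ p1)   — simplify

(p4 ∧ p1) ∨ (p4 ∧ p3) ∨ (¬p3 ∧ ¬p4) ∨ (¬p3 ∧ p1)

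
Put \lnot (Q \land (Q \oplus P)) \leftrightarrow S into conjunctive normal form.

(Q \lor S) \land (\lnot Q \lor \lnot P \lor S) \land (\lnot S \lor \lnot Q \lor P)

\lnot (Q \land (Q \oplus P)) \leftrightarrow S
= (\lnot (Q \land (Q \oplus P)) \to S) \land (S \to \lnot (Q \land (Q \oplus P)))   [eliminate \leftrightarrow]
= (\lnot \lnot (Q \land (Q \oplus P)) \lor S) \land (S \to \lnot (Q \land (Q \oplus P)))   [eliminate \to]
= (\lnot \lnot (Q \land (Q \lor P) \land \lnot (Q \land P)) \lor S) \land (S \to \lnot (Q \land (Q \oplus P)))   [expand \oplus]
= (\lnot \lnot (Q \land (Q \lor P) \land \lnot (Q \land P)) \lor S) \land (\lnot S \lor \lnot (Q \land (Q \oplus P)))   [eliminate \to]
= (\lnot \lnot (Q \land (Q \lor P) \land \lnot (Q \land P)) \lor S) \land (\lnot S \lor \lnot (Q \land (Q \lor P) \land \lnot (Q \land P)))   [expand \oplus]
= (Q \land (Q \lor P) \land \lnot (Q \land P) \lor S) \land (\lnot S \lor \lnot (Q \land (Q \lor P) \land \lnot (Q \land P)))   [double negation]
= (Q \land (Q \lor P) \land (\lnot Q \lor \lnot P) \lor S) \land (\lnot S \lor \lnot (Q \land (Q \lor P) \land \lnot (Q \land P)))   [De Morgan]
= (Q \land (Q \lor P) \land (\lnot Q \lor \lnot P) \lor S) \land (\lnot S \lor \lnot Q \lor \lnot (Q \lor P) \lor \lnot \lnot (Q \land P))   [De Morgan]
= (Q \land (Q \lor P) \land (\lnot Q \lor \lnot P) \lor S) \land (\lnot S \lor \lnot Q \lor \lnot Q \land \lnot P \lor \lnot \lnot (Q \land P))   [De Morgan]
= (Q \land (Q \lor P) \land (\lnot Q \lor \lnot P) \lor S) \land (\lnot S \lor \lnot Q \lor \lnot Q \land \lnot P \lor Q \land P)   [double negation]
= (Q \lor S) \land (Q \lor P \lor S) \land (\lnot Q \lor \lnot P \lor S) \land (\lnot S \lor \lnot Q \lor \lnot Q \lor Q) \land (\lnot S \lor \lnot Q \lor \lnot Q \lor P) \land (\lnot S \lor \lnot Q \lor \lnot P \lor Q) \land (\lnot S \lor \lnot Q \lor \lnot P \lor P)   [distribute \lor over \land]
= (Q \lor S) \land (\lnot Q \lor \lnot P \lor S) \land (\lnot S \lor \lnot Q \lor P)   [simplify]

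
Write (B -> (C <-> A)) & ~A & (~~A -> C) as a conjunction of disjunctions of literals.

(~B | ~C | A) & ~A

(B -> (C <-> A)) & ~A & (~~A -> C)
≡ (~B | (C <-> A)) & ~A & (~~A -> C)   — eliminate ->
≡ (~B | ((C -> A) & (A -> C))) & ~A & (~~A -> C)   — eliminate <->
≡ (~B | ((~C | A) & (A -> C))) & ~A & (~~A -> C)   — eliminate ->
≡ (~B | ((~C | A) & (~A | C))) & ~A & (~~A -> C)   — eliminate ->
≡ (~B | ((~C | A) & (~A | C))) & ~A & (~~~A | C)   — eliminate ->
≡ (~B | ((~C | A) & (~A | C))) & ~A & (~A | C)   — double negation
≡ (~B | ~C | A) & (~B | ~A | C) & ~A & (~A | C)   — distribute | over &
≡ (~B | ~C | A) & ~A   — simplify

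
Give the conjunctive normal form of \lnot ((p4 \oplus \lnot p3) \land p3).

\lnot p4 \lor \lnot p3

\lnot ((p4 \oplus \lnot p3) \land p3)
⇔ \lnot ((p4 \lor \lnot p3) \land \lnot (p4 \land \lnot p3) \land p3)   — expand \oplus
⇔ \lnot (p4 \lor \lnot p3) \lor \lnot \lnot (p4 \land \lnot p3) \lor \lnot p3   — De Morgan
⇔ (\lnot p4 \land \lnot \lnot p3) \lor \lnot \lnot (p4 \land \lnot p3) \lor \lnot p3   — De Morgan
⇔ (\lnot p4 \land p3) \lor \lnot \lnot (p4 \land \lnot p3) \lor \lnot p3   — double negation
⇔ (\lnot p4 \land p3) \lor (p4 \land \lnot p3) \lor \lnot p3   — double negation
⇔ (\lnot p4 \lor p4 \lor \lnot p3) \land (\lnot p4 \lor \lnot p3 \lor \lnot p3) \land (p3 \lor p4 \lor \lnot p3) \land (p3 \lor \lnot p3 \lor \lnot p3)   — distribute \lor over \land
⇔ \lnot p4 \lor \lnot p3   — simplify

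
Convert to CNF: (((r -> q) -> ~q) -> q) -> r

(((r -> q) -> ~q) -> q) -> r
⇔ ~(((r -> q) -> ~q) -> q) | r   — eliminate ->
⇔ ~(~((r -> q) -> ~q) | q) | r   — eliminate ->
⇔ ~(~(~(r -> q) | ~q) | q) | r   — eliminate ->
⇔ ~(~(~(~r | q) | ~q) | q) | r   — eliminate ->
⇔ (~~(~(~r | q) | ~q) & ~q) | r   — De Morgan
⇔ ((~(~r | q) | ~q) & ~q) | r   — double negation
⇔ (((~~r & ~q) | ~q) & ~q) | r   — De Morgan
⇔ (((r & ~q) | ~q) & ~q) | r   — double negation
⇔ (r | ~q | r) & (~q | ~q | r) & (~q | r)   — distribute | over &
⇔ r | ~q   — simplify

r | ~q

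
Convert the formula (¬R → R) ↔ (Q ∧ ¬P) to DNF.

(¬R ∧ ¬Q) ∨ (¬R ∧ P) ∨ (Q ∧ ¬P ∧ R)

(¬R → R) ↔ (Q ∧ ¬P)
≡ ((¬R → R) → (Q ∧ ¬P)) ∧ ((Q ∧ ¬P) → (¬R → R))   [eliminate ↔]
≡ (¬(¬R → R) ∨ (Q ∧ ¬P)) ∧ ((Q ∧ ¬P) → (¬R → R))   [eliminate →]
≡ (¬(¬¬R ∨ R) ∨ (Q ∧ ¬P)) ∧ ((Q ∧ ¬P) → (¬R → R))   [eliminate →]
≡ (¬(¬¬R ∨ R) ∨ (Q ∧ ¬P)) ∧ (¬(Q ∧ ¬P) ∨ (¬R → R))   [eliminate →]
≡ (¬(¬¬R ∨ R) ∨ (Q ∧ ¬P)) ∧ (¬(Q ∧ ¬P) ∨ ¬¬R ∨ R)   [eliminate →]
≡ ((¬¬¬R ∧ ¬R) ∨ (Q ∧ ¬P)) ∧ (¬(Q ∧ ¬P) ∨ ¬¬R ∨ R)   [De Morgan]
≡ ((¬R ∧ ¬R) ∨ (Q ∧ ¬P)) ∧ (¬(Q ∧ ¬P) ∨ ¬¬R ∨ R)   [double negation]
≡ ((¬R ∧ ¬R) ∨ (Q ∧ ¬P)) ∧ (¬Q ∨ ¬¬P ∨ ¬¬R ∨ R)   [De Morgan]
≡ ((¬R ∧ ¬R) ∨ (Q ∧ ¬P)) ∧ (¬Q ∨ P ∨ ¬¬R ∨ R)   [double negation]
≡ ((¬R ∧ ¬R) ∨ (Q ∧ ¬P)) ∧ (¬Q ∨ P ∨ R ∨ R)   [double negation]
≡ (¬R ∧ ¬R ∧ ¬Q) ∨ (¬R ∧ ¬R ∧ P) ∨ (¬R ∧ ¬R ∧ R) ∨ (¬R ∧ ¬R ∧ R) ∨ (Q ∧ ¬P ∧ ¬Q) ∨ (Q ∧ ¬P ∧ P) ∨ (Q ∧ ¬P ∧ R) ∨ (Q ∧ ¬P ∧ R)   [distribute ∧ over ∨]
≡ (¬R ∧ ¬Q) ∨ (¬R ∧ P) ∨ (Q ∧ ¬P ∧ R)   [simplify]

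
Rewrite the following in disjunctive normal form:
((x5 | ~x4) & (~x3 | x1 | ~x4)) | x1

(x5 & ~x3) | ~x4 | x1

((x5 | ~x4) & (~x3 | x1 | ~x4)) | x1
⇔ (x5 & ~x3) | (x5 & x1) | (x5 & ~x4) | (~x4 & ~x3) | (~x4 & x1) | (~x4 & ~x4) | x1   [distribute & over |]
⇔ (x5 & ~x3) | ~x4 | x1   [simplify]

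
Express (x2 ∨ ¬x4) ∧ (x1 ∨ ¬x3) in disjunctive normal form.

(x2 ∨ ¬x4) ∧ (x1 ∨ ¬x3)
≡ (x2 ∧ x1) ∨ (x2 ∧ ¬x3) ∨ (¬x4 ∧ x1) ∨ (¬x4 ∧ ¬x3)   (distribute ∧ over ∨)

(x2 ∧ x1) ∨ (x2 ∧ ¬x3) ∨ (¬x4 ∧ x1) ∨ (¬x4 ∧ ¬x3)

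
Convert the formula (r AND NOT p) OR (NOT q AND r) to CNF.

(r AND NOT p) OR (NOT q AND r)
⇔ (r OR NOT q) AND (r OR r) AND (NOT p OR NOT q) AND (NOT p OR r)   — distribute OR over AND
⇔ r AND (NOT p OR NOT q)   — simplify

r AND (NOT p OR NOT q)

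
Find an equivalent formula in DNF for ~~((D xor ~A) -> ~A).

(~D & A) | ~A

~~((D xor ~A) -> ~A)
≡ ~~(~(D xor ~A) | ~A)   (eliminate ->)
≡ ~~(~((D & ~~A) | (~D & ~A)) | ~A)   (expand xor)
≡ ~((D & ~~A) | (~D & ~A)) | ~A   (double negation)
≡ (~(D & ~~A) & ~(~D & ~A)) | ~A   (De Morgan)
≡ ((~D | ~~~A) & ~(~D & ~A)) | ~A   (De Morgan)
≡ ((~D | ~A) & ~(~D & ~A)) | ~A   (double negation)
≡ ((~D | ~A) & (~~D | ~~A)) | ~A   (De Morgan)
≡ ((~D | ~A) & (D | ~~A)) | ~A   (double negation)
≡ ((~D | ~A) & (D | A)) | ~A   (double negation)
≡ (~D & D) | (~D & A) | (~A & D) | (~A & A) | ~A   (distribute & over |)
≡ (~D & A) | ~A   (simplify)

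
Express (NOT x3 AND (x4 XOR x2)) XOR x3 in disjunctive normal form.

(NOT x3 AND x4 AND NOT x2) OR (NOT x3 AND NOT x4 AND x2) OR x3

(NOT x3 AND (x4 XOR x2)) XOR x3
⇔ (NOT x3 AND (x4 XOR x2) AND NOT x3) OR (NOT (NOT x3 AND (x4 XOR x2)) AND x3)   (expand XOR)
⇔ (NOT x3 AND ((x4 AND NOT x2) OR (NOT x4 AND x2)) AND NOT x3) OR (NOT (NOT x3 AND (x4 XOR x2)) AND x3)   (expand XOR)
⇔ (NOT x3 AND ((x4 AND NOT x2) OR (NOT x4 AND x2)) AND NOT x3) OR (NOT (NOT x3 AND ((x4 AND NOT x2) OR (NOT x4 AND x2))) AND x3)   (expand XOR)
⇔ (NOT x3 AND ((x4 AND NOT x2) OR (NOT x4 AND x2)) AND NOT x3) OR ((NOT NOT x3 OR NOT ((x4 AND NOT x2) OR (NOT x4 AND x2))) AND x3)   (De Morgan)
⇔ (NOT x3 AND ((x4 AND NOT x2) OR (NOT x4 AND x2)) AND NOT x3) OR ((x3 OR NOT ((x4 AND NOT x2) OR (NOT x4 AND x2))) AND x3)   (double negation)
⇔ (NOT x3 AND ((x4 AND NOT x2) OR (NOT x4 AND x2)) AND NOT x3) OR ((x3 OR (NOT (x4 AND NOT x2) AND NOT (NOT x4 AND x2))) AND x3)   (De Morgan)
⇔ (NOT x3 AND ((x4 AND NOT x2) OR (NOT x4 AND x2)) AND NOT x3) OR ((x3 OR ((NOT x4 OR NOT NOT x2) AND NOT (NOT x4 AND x2))) AND x3)   (De Morgan)
⇔ (NOT x3 AND ((x4 AND NOT x2) OR (NOT x4 AND x2)) AND NOT x3) OR ((x3 OR ((NOT x4 OR x2) AND NOT (NOT x4 AND x2))) AND x3)   (double negation)
⇔ (NOT x3 AND ((x4 AND NOT x2) OR (NOT x4 AND x2)) AND NOT x3) OR ((x3 OR ((NOT x4 OR x2) AND (NOT NOT x4 OR NOT x2))) AND x3)   (De Morgan)
⇔ (NOT x3 AND ((x4 AND NOT x2) OR (NOT x4 AND x2)) AND NOT x3) OR ((x3 OR ((NOT x4 OR x2) AND (x4 OR NOT x2))) AND x3)   (double negation)
⇔ (NOT x3 AND x4 AND NOT x2 AND NOT x3) OR (NOT x3 AND NOT x4 AND x2 AND NOT x3) OR (x3 AND x3) OR (NOT x4 AND x4 AND x3) OR (NOT x4 AND NOT x2 AND x3) OR (x2 AND x4 AND x3) OR (x2 AND NOT x2 AND x3)   (distribute AND over OR)
⇔ (NOT x3 AND x4 AND NOT x2) OR (NOT x3 AND NOT x4 AND x2) OR x3   (simplify)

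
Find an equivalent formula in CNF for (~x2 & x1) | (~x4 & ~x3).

(~x2 | ~x4) & (~x2 | ~x3) & (x1 | ~x4) & (x1 | ~x3)

(~x2 & x1) | (~x4 & ~x3)
= (~x2 | ~x4) & (~x2 | ~x3) & (x1 | ~x4) & (x1 | ~x3)   [distribute | over &]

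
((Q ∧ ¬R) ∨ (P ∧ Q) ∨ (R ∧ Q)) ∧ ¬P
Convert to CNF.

((Q ∧ ¬R) ∨ (P ∧ Q) ∨ (R ∧ Q)) ∧ ¬P
≡ (Q ∨ P ∨ R) ∧ (Q ∨ P ∨ Q) ∧ (Q ∨ Q ∨ R) ∧ (Q ∨ Q ∨ Q) ∧ (¬R ∨ P ∨ R) ∧ (¬R ∨ P ∨ Q) ∧ (¬R ∨ Q ∨ R) ∧ (¬R ∨ Q ∨ Q) ∧ ¬P   [distribute ∨ over ∧]
≡ Q ∧ ¬P   [simplify]

Q ∧ ¬P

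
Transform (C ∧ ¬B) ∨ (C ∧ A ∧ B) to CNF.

C ∧ (¬B ∨ A)

(C ∧ ¬B) ∨ (C ∧ A ∧ B)
= (C ∨ C) ∧ (C ∨ A) ∧ (C ∨ B) ∧ (¬B ∨ C) ∧ (¬B ∨ A) ∧ (¬B ∨ B)   [distribute ∨ over ∧]
= C ∧ (¬B ∨ A)   [simplify]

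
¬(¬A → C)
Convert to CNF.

¬A ∧ ¬C

¬(¬A → C)
⇔ ¬(¬¬A ∨ C)   [eliminate →]
⇔ ¬¬¬A ∧ ¬C   [De Morgan]
⇔ ¬A ∧ ¬C   [double negation]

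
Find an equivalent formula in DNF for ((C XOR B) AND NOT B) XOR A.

((C XOR B) AND NOT B) XOR A
≡ ((C XOR B) AND NOT B AND NOT A) OR (NOT ((C XOR B) AND NOT B) AND A)   — expand XOR
≡ (((C AND NOT B) OR (NOT C AND B)) AND NOT B AND NOT A) OR (NOT ((C XOR B) AND NOT B) AND A)   — expand XOR
≡ (((C AND NOT B) OR (NOT C AND B)) AND NOT B AND NOT A) OR (NOT (((C AND NOT B) OR (NOT C AND B)) AND NOT B) AND A)   — expand XOR
≡ (((C AND NOT B) OR (NOT C AND B)) AND NOT B AND NOT A) OR ((NOT ((C AND NOT B) OR (NOT C AND B)) OR NOT NOT B) AND A)   — De Morgan
≡ (((C AND NOT B) OR (NOT C AND B)) AND NOT B AND NOT A) OR (((NOT (C AND NOT B) AND NOT (NOT C AND B)) OR NOT NOT B) AND A)   — De Morgan
≡ (((C AND NOT B) OR (NOT C AND B)) AND NOT B AND NOT A) OR ((((NOT C OR NOT NOT B) AND NOT (NOT C AND B)) OR NOT NOT B) AND A)   — De Morgan
≡ (((C AND NOT B) OR (NOT C AND B)) AND NOT B AND NOT A) OR ((((NOT C OR B) AND NOT (NOT C AND B)) OR NOT NOT B) AND A)   — double negation
≡ (((C AND NOT B) OR (NOT C AND B)) AND NOT B AND NOT A) OR ((((NOT C OR B) AND (NOT NOT C OR NOT B)) OR NOT NOT B) AND A)   — De Morgan
≡ (((C AND NOT B) OR (NOT C AND B)) AND NOT B AND NOT A) OR ((((NOT C OR B) AND (C OR NOT B)) OR NOT NOT B) AND A)   — double negation
≡ (((C AND NOT B) OR (NOT C AND B)) AND NOT B AND NOT A) OR ((((NOT C OR B) AND (C OR NOT B)) OR B) AND A)   — double negation
≡ (C AND NOT B AND NOT B AND NOT A) OR (NOT C AND B AND NOT B AND NOT A) OR (NOT C AND C AND A) OR (NOT C AND NOT B AND A) OR (B AND C AND A) OR (B AND NOT B AND A) OR (B AND A)   — distribute AND over OR
≡ (C AND NOT B AND NOT A) OR (NOT C AND NOT B AND A) OR (B AND A)   — simplify

(C AND NOT B AND NOT A) OR (NOT C AND NOT B AND A) OR (B AND A)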